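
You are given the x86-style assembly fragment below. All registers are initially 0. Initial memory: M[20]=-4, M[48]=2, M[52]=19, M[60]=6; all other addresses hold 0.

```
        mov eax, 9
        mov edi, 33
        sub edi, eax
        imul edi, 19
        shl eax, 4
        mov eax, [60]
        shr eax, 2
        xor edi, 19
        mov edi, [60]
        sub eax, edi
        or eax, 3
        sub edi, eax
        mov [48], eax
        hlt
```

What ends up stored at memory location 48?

-5

after mov eax, 9: eax=9
after mov edi, 33: edi=33
after sub edi, eax: edi=33-9=24
after imul edi, 19: edi=24*19=456
after shl eax, 4: eax=9<<4=144
after mov eax, [60]: eax=M[60]=6
after shr eax, 2: eax=6>>2=1
after xor edi, 19: edi=456^19=475
after mov edi, [60]: edi=M[60]=6
after sub eax, edi: eax=1-6=-5
after or eax, 3: eax=(-5)|3=-5
after sub edi, eax: edi=6-(-5)=11
mov [48], eax → M[48]=-5
halt.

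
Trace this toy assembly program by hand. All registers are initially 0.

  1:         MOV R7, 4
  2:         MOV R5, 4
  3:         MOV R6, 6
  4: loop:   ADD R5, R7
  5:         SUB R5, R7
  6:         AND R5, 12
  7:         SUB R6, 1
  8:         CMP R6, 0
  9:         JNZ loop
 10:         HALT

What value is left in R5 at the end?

4

after MOV R7, 4: R7=4
after MOV R5, 4: R5=4
after MOV R6, 6: R6=6
after ADD R5, R7: R5=4+4=8
after SUB R5, R7: R5=8-4=4
after AND R5, 12: R5=4&12=4
after SUB R6, 1: R6=6-1=5
CMP R6, 0  (cmp 5,0)
JNZ loop: taken
after ADD R5, R7: R5=4+4=8
after SUB R5, R7: R5=8-4=4
after AND R5, 12: R5=4&12=4
after SUB R6, 1: R6=5-1=4
CMP R6, 0  (cmp 4,0)
JNZ loop: taken
after ADD R5, R7: R5=4+4=8
after SUB R5, R7: R5=8-4=4
after AND R5, 12: R5=4&12=4
after SUB R6, 1: R6=4-1=3
CMP R6, 0  (cmp 3,0)
JNZ loop: taken
after ADD R5, R7: R5=4+4=8
after SUB R5, R7: R5=8-4=4
after AND R5, 12: R5=4&12=4
after SUB R6, 1: R6=3-1=2
CMP R6, 0  (cmp 2,0)
JNZ loop: taken
after ADD R5, R7: R5=4+4=8
after SUB R5, R7: R5=8-4=4
after AND R5, 12: R5=4&12=4
after SUB R6, 1: R6=2-1=1
CMP R6, 0  (cmp 1,0)
JNZ loop: taken
after ADD R5, R7: R5=4+4=8
after SUB R5, R7: R5=8-4=4
after AND R5, 12: R5=4&12=4
after SUB R6, 1: R6=1-1=0
CMP R6, 0  (cmp 0,0)
JNZ loop: not taken
halt.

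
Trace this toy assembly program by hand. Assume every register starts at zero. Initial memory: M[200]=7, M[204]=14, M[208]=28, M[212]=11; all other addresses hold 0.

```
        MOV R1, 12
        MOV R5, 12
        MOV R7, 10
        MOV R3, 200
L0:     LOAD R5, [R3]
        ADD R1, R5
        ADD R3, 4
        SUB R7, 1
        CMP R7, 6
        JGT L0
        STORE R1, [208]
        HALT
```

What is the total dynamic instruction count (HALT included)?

30

after MOV R1, 12: R1=12
after MOV R5, 12: R5=12
after MOV R7, 10: R7=10
after MOV R3, 200: R3=200
after LOAD R5, [R3]: R5=M[200]=7
after ADD R1, R5: R1=12+7=19
after ADD R3, 4: R3=200+4=204
after SUB R7, 1: R7=10-1=9
CMP R7, 6  (cmp 9,6)
JGT L0: taken
after LOAD R5, [R3]: R5=M[204]=14
after ADD R1, R5: R1=19+14=33
after ADD R3, 4: R3=204+4=208
after SUB R7, 1: R7=9-1=8
CMP R7, 6  (cmp 8,6)
JGT L0: taken
after LOAD R5, [R3]: R5=M[208]=28
after ADD R1, R5: R1=33+28=61
after ADD R3, 4: R3=208+4=212
after SUB R7, 1: R7=8-1=7
CMP R7, 6  (cmp 7,6)
JGT L0: taken
after LOAD R5, [R3]: R5=M[212]=11
after ADD R1, R5: R1=61+11=72
after ADD R3, 4: R3=212+4=216
after SUB R7, 1: R7=7-1=6
CMP R7, 6  (cmp 6,6)
JGT L0: not taken
STORE R1, [208] → M[208]=72
halt.
Total executed instructions: 30.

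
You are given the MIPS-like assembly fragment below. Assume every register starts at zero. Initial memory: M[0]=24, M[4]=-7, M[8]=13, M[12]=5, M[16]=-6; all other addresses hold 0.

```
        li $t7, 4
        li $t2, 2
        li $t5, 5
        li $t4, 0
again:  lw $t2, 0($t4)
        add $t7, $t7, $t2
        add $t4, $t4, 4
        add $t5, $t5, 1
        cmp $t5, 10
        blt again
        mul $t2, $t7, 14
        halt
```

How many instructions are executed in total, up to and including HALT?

36

after li $t7, 4: $t7=4
after li $t2, 2: $t2=2
after li $t5, 5: $t5=5
after li $t4, 0: $t4=0
after lw $t2, 0($t4): $t2=M[0]=24
after add $t7, $t7, $t2: $t7=4+24=28
after add $t4, $t4, 4: $t4=0+4=4
after add $t5, $t5, 1: $t5=5+1=6
cmp $t5, 10  (cmp 6,10)
blt again: taken
after lw $t2, 0($t4): $t2=M[4]=-7
after add $t7, $t7, $t2: $t7=28+(-7)=21
after add $t4, $t4, 4: $t4=4+4=8
after add $t5, $t5, 1: $t5=6+1=7
cmp $t5, 10  (cmp 7,10)
blt again: taken
after lw $t2, 0($t4): $t2=M[8]=13
after add $t7, $t7, $t2: $t7=21+13=34
after add $t4, $t4, 4: $t4=8+4=12
after add $t5, $t5, 1: $t5=7+1=8
cmp $t5, 10  (cmp 8,10)
blt again: taken
after lw $t2, 0($t4): $t2=M[12]=5
after add $t7, $t7, $t2: $t7=34+5=39
after add $t4, $t4, 4: $t4=12+4=16
after add $t5, $t5, 1: $t5=8+1=9
cmp $t5, 10  (cmp 9,10)
blt again: taken
after lw $t2, 0($t4): $t2=M[16]=-6
after add $t7, $t7, $t2: $t7=39+(-6)=33
after add $t4, $t4, 4: $t4=16+4=20
after add $t5, $t5, 1: $t5=9+1=10
cmp $t5, 10  (cmp 10,10)
blt again: not taken
after mul $t2, $t7, 14: $t2=33*14=462
halt.
Total executed instructions: 36.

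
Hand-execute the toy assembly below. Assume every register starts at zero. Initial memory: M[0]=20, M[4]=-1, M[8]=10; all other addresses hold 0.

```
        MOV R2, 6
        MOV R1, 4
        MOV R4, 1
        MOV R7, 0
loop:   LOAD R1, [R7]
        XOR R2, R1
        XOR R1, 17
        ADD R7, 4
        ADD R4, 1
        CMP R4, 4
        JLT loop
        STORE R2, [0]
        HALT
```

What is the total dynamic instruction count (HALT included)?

MOV R2, 6 → R2=6
MOV R1, 4 → R1=4
MOV R4, 1 → R4=1
MOV R7, 0 → R7=0
LOAD R1, [R7] → R1=M[0]=20
XOR R2, R1 → R2=6^20=18
XOR R1, 17 → R1=20^17=5
ADD R7, 4 → R7=0+4=4
ADD R4, 1 → R4=1+1=2
CMP R4, 4  (cmp 2,4)
JLT loop: taken
LOAD R1, [R7] → R1=M[4]=-1
XOR R2, R1 → R2=18^(-1)=-19
XOR R1, 17 → R1=(-1)^17=-18
ADD R7, 4 → R7=4+4=8
ADD R4, 1 → R4=2+1=3
CMP R4, 4  (cmp 3,4)
JLT loop: taken
LOAD R1, [R7] → R1=M[8]=10
XOR R2, R1 → R2=(-19)^10=-25
XOR R1, 17 → R1=10^17=27
ADD R7, 4 → R7=8+4=12
ADD R4, 1 → R4=3+1=4
CMP R4, 4  (cmp 4,4)
JLT loop: not taken
STORE R2, [0] → M[0]=-25
halt.
Total executed instructions: 27.

27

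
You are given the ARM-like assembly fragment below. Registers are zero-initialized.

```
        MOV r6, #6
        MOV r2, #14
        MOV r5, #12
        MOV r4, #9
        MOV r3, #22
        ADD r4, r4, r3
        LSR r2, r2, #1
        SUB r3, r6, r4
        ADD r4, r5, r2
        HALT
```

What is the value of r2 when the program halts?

7

after MOV r6, #6: r6=6
after MOV r2, #14: r2=14
after MOV r5, #12: r5=12
after MOV r4, #9: r4=9
after MOV r3, #22: r3=22
after ADD r4, r4, r3: r4=9+22=31
after LSR r2, r2, #1: r2=14>>1=7
after SUB r3, r6, r4: r3=6-31=-25
after ADD r4, r5, r2: r4=12+7=19
halt.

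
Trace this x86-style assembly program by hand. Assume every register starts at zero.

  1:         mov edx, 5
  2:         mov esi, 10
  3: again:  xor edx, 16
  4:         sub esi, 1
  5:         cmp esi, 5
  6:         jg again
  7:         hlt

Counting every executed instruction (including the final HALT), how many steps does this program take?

edx=5
esi=10
edx=5^16=21
esi=10-1=9
cmp esi, 5  (cmp 9,5)
jg again: taken
edx=21^16=5
esi=9-1=8
cmp esi, 5  (cmp 8,5)
jg again: taken
edx=5^16=21
esi=8-1=7
cmp esi, 5  (cmp 7,5)
jg again: taken
edx=21^16=5
esi=7-1=6
cmp esi, 5  (cmp 6,5)
jg again: taken
edx=5^16=21
esi=6-1=5
cmp esi, 5  (cmp 5,5)
jg again: not taken
halt.
Total executed instructions: 23.

23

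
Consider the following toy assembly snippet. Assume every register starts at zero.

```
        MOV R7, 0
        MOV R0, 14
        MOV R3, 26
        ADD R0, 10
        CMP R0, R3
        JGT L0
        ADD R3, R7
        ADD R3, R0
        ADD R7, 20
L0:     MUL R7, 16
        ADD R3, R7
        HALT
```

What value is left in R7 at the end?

R7=0
R0=14
R3=26
R0=14+10=24
CMP R0, R3  (cmp 24,26)
JGT L0: not taken
R3=26+0=26
R3=26+24=50
R7=0+20=20
R7=20*16=320
R3=50+320=370
halt.

320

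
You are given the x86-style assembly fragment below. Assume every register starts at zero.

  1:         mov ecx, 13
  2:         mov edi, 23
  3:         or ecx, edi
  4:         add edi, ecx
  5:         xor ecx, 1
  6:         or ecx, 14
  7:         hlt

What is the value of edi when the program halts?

mov ecx, 13 → ecx=13
mov edi, 23 → edi=23
or ecx, edi → ecx=13|23=31
add edi, ecx → edi=23+31=54
xor ecx, 1 → ecx=31^1=30
or ecx, 14 → ecx=30|14=30
halt.

54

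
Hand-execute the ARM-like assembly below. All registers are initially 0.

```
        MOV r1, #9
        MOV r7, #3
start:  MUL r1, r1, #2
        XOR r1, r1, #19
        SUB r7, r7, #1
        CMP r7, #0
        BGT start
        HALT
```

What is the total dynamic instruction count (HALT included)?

18

after MOV r1, #9: r1=9
after MOV r7, #3: r7=3
after MUL r1, r1, #2: r1=9*2=18
after XOR r1, r1, #19: r1=18^19=1
after SUB r7, r7, #1: r7=3-1=2
CMP r7, #0  (cmp 2,0)
BGT start: taken
after MUL r1, r1, #2: r1=1*2=2
after XOR r1, r1, #19: r1=2^19=17
after SUB r7, r7, #1: r7=2-1=1
CMP r7, #0  (cmp 1,0)
BGT start: taken
after MUL r1, r1, #2: r1=17*2=34
after XOR r1, r1, #19: r1=34^19=49
after SUB r7, r7, #1: r7=1-1=0
CMP r7, #0  (cmp 0,0)
BGT start: not taken
halt.
Total executed instructions: 18.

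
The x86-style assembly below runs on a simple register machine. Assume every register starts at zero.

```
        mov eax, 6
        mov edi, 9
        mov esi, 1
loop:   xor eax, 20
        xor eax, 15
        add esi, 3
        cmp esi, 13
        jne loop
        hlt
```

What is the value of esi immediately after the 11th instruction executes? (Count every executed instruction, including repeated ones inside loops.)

7

after mov eax, 6: eax=6
after mov edi, 9: edi=9
after mov esi, 1: esi=1
after xor eax, 20: eax=6^20=18
after xor eax, 15: eax=18^15=29
after add esi, 3: esi=1+3=4
cmp esi, 13  (cmp 4,13)
jne loop: taken
after xor eax, 20: eax=29^20=9
after xor eax, 15: eax=9^15=6
after add esi, 3: esi=4+3=7
After step 11: esi = 7.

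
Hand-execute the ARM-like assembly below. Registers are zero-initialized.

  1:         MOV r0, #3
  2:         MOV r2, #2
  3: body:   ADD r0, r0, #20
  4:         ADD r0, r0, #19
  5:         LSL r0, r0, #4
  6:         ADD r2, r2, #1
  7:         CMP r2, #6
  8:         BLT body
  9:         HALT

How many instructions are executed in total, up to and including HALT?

27

after MOV r0, #3: r0=3
after MOV r2, #2: r2=2
after ADD r0, r0, #20: r0=3+20=23
after ADD r0, r0, #19: r0=23+19=42
after LSL r0, r0, #4: r0=42<<4=672
after ADD r2, r2, #1: r2=2+1=3
CMP r2, #6  (cmp 3,6)
BLT body: taken
after ADD r0, r0, #20: r0=672+20=692
after ADD r0, r0, #19: r0=692+19=711
after LSL r0, r0, #4: r0=711<<4=11376
after ADD r2, r2, #1: r2=3+1=4
CMP r2, #6  (cmp 4,6)
BLT body: taken
after ADD r0, r0, #20: r0=11376+20=11396
after ADD r0, r0, #19: r0=11396+19=11415
after LSL r0, r0, #4: r0=11415<<4=182640
after ADD r2, r2, #1: r2=4+1=5
CMP r2, #6  (cmp 5,6)
BLT body: taken
after ADD r0, r0, #20: r0=182640+20=182660
after ADD r0, r0, #19: r0=182660+19=182679
after LSL r0, r0, #4: r0=182679<<4=2922864
after ADD r2, r2, #1: r2=5+1=6
CMP r2, #6  (cmp 6,6)
BLT body: not taken
halt.
Total executed instructions: 27.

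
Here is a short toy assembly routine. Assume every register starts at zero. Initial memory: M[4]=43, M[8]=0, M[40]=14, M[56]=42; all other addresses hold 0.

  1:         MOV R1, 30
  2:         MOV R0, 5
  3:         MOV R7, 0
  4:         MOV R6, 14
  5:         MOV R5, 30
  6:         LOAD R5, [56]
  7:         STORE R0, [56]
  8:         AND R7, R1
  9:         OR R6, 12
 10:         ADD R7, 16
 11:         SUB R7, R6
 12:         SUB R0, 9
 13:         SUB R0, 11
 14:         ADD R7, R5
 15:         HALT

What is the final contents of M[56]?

5

MOV R1, 30 → R1=30
MOV R0, 5 → R0=5
MOV R7, 0 → R7=0
MOV R6, 14 → R6=14
MOV R5, 30 → R5=30
LOAD R5, [56] → R5=M[56]=42
STORE R0, [56] → M[56]=5
AND R7, R1 → R7=0&30=0
OR R6, 12 → R6=14|12=14
ADD R7, 16 → R7=0+16=16
SUB R7, R6 → R7=16-14=2
SUB R0, 9 → R0=5-9=-4
SUB R0, 11 → R0=(-4)-11=-15
ADD R7, R5 → R7=2+42=44
halt.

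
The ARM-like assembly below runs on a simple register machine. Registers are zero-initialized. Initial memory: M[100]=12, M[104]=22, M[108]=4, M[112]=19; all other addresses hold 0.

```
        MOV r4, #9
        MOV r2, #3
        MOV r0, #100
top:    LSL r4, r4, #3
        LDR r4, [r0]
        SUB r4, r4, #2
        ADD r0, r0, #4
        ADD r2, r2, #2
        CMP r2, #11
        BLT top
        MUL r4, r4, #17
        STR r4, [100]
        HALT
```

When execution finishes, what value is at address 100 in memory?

MOV r4, #9 → r4=9
MOV r2, #3 → r2=3
MOV r0, #100 → r0=100
LSL r4, r4, #3 → r4=9<<3=72
LDR r4, [r0] → r4=M[100]=12
SUB r4, r4, #2 → r4=12-2=10
ADD r0, r0, #4 → r0=100+4=104
ADD r2, r2, #2 → r2=3+2=5
CMP r2, #11  (cmp 5,11)
BLT top: taken
LSL r4, r4, #3 → r4=10<<3=80
LDR r4, [r0] → r4=M[104]=22
SUB r4, r4, #2 → r4=22-2=20
ADD r0, r0, #4 → r0=104+4=108
ADD r2, r2, #2 → r2=5+2=7
CMP r2, #11  (cmp 7,11)
BLT top: taken
LSL r4, r4, #3 → r4=20<<3=160
LDR r4, [r0] → r4=M[108]=4
SUB r4, r4, #2 → r4=4-2=2
ADD r0, r0, #4 → r0=108+4=112
ADD r2, r2, #2 → r2=7+2=9
CMP r2, #11  (cmp 9,11)
BLT top: taken
LSL r4, r4, #3 → r4=2<<3=16
LDR r4, [r0] → r4=M[112]=19
SUB r4, r4, #2 → r4=19-2=17
ADD r0, r0, #4 → r0=112+4=116
ADD r2, r2, #2 → r2=9+2=11
CMP r2, #11  (cmp 11,11)
BLT top: not taken
MUL r4, r4, #17 → r4=17*17=289
STR r4, [100] → M[100]=289
halt.

289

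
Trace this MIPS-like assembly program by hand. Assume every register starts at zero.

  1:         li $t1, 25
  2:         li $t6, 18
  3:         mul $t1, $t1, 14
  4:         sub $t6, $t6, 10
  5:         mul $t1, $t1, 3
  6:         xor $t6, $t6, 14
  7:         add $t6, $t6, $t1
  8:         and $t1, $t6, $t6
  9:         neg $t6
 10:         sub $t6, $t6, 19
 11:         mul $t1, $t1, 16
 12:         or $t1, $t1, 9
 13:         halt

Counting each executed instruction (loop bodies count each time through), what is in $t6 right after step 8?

$t1=25
$t6=18
$t1=25*14=350
$t6=18-10=8
$t1=350*3=1050
$t6=8^14=6
$t6=6+1050=1056
$t1=1056&1056=1056
After step 8: $t6 = 1056.

1056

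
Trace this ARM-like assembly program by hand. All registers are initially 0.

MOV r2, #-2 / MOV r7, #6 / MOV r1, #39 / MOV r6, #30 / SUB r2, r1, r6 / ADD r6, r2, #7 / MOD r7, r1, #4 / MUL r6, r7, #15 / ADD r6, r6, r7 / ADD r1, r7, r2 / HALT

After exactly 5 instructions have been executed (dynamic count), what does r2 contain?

MOV r2, #-2 → r2=-2
MOV r7, #6 → r7=6
MOV r1, #39 → r1=39
MOV r6, #30 → r6=30
SUB r2, r1, r6 → r2=39-30=9
After step 5: r2 = 9.

9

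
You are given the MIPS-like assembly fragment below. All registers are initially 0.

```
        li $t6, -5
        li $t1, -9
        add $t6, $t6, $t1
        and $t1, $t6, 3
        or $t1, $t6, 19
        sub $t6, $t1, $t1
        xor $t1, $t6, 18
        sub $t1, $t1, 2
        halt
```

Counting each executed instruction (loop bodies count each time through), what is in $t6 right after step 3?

-14

$t6=-5
$t1=-9
$t6=(-5)+(-9)=-14
After step 3: $t6 = -14.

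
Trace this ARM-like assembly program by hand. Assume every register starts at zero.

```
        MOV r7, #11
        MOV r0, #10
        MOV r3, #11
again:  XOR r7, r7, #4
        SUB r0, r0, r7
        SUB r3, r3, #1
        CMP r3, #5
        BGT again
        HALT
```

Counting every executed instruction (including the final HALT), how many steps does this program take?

34

r7=11
r0=10
r3=11
r7=11^4=15
r0=10-15=-5
r3=11-1=10
CMP r3, #5  (cmp 10,5)
BGT again: taken
r7=15^4=11
r0=(-5)-11=-16
r3=10-1=9
CMP r3, #5  (cmp 9,5)
BGT again: taken
r7=11^4=15
r0=(-16)-15=-31
r3=9-1=8
CMP r3, #5  (cmp 8,5)
BGT again: taken
r7=15^4=11
r0=(-31)-11=-42
r3=8-1=7
CMP r3, #5  (cmp 7,5)
BGT again: taken
r7=11^4=15
r0=(-42)-15=-57
r3=7-1=6
CMP r3, #5  (cmp 6,5)
BGT again: taken
r7=15^4=11
r0=(-57)-11=-68
r3=6-1=5
CMP r3, #5  (cmp 5,5)
BGT again: not taken
halt.
Total executed instructions: 34.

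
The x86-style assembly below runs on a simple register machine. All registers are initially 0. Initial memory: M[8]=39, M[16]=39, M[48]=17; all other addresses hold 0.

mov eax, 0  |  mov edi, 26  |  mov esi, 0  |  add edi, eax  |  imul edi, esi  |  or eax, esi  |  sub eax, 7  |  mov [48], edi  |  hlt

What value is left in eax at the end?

-7

after mov eax, 0: eax=0
after mov edi, 26: edi=26
after mov esi, 0: esi=0
after add edi, eax: edi=26+0=26
after imul edi, esi: edi=26*0=0
after or eax, esi: eax=0|0=0
after sub eax, 7: eax=0-7=-7
mov [48], edi → M[48]=0
halt.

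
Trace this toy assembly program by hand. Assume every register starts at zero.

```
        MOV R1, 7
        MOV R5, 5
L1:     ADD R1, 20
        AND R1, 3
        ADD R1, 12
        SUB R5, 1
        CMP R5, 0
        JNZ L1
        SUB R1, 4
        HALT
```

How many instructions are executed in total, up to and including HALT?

34

after MOV R1, 7: R1=7
after MOV R5, 5: R5=5
after ADD R1, 20: R1=7+20=27
after AND R1, 3: R1=27&3=3
after ADD R1, 12: R1=3+12=15
after SUB R5, 1: R5=5-1=4
CMP R5, 0  (cmp 4,0)
JNZ L1: taken
after ADD R1, 20: R1=15+20=35
after AND R1, 3: R1=35&3=3
after ADD R1, 12: R1=3+12=15
after SUB R5, 1: R5=4-1=3
CMP R5, 0  (cmp 3,0)
JNZ L1: taken
after ADD R1, 20: R1=15+20=35
after AND R1, 3: R1=35&3=3
after ADD R1, 12: R1=3+12=15
after SUB R5, 1: R5=3-1=2
CMP R5, 0  (cmp 2,0)
JNZ L1: taken
after ADD R1, 20: R1=15+20=35
after AND R1, 3: R1=35&3=3
after ADD R1, 12: R1=3+12=15
after SUB R5, 1: R5=2-1=1
CMP R5, 0  (cmp 1,0)
JNZ L1: taken
after ADD R1, 20: R1=15+20=35
after AND R1, 3: R1=35&3=3
after ADD R1, 12: R1=3+12=15
after SUB R5, 1: R5=1-1=0
CMP R5, 0  (cmp 0,0)
JNZ L1: not taken
after SUB R1, 4: R1=15-4=11
halt.
Total executed instructions: 34.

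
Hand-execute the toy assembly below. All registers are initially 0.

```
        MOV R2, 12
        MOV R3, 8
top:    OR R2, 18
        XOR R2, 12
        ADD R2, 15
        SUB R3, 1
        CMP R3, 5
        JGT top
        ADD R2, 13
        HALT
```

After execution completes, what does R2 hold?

110

R2=12
R3=8
R2=12|18=30
R2=30^12=18
R2=18+15=33
R3=8-1=7
CMP R3, 5  (cmp 7,5)
JGT top: taken
R2=33|18=51
R2=51^12=63
R2=63+15=78
R3=7-1=6
CMP R3, 5  (cmp 6,5)
JGT top: taken
R2=78|18=94
R2=94^12=82
R2=82+15=97
R3=6-1=5
CMP R3, 5  (cmp 5,5)
JGT top: not taken
R2=97+13=110
halt.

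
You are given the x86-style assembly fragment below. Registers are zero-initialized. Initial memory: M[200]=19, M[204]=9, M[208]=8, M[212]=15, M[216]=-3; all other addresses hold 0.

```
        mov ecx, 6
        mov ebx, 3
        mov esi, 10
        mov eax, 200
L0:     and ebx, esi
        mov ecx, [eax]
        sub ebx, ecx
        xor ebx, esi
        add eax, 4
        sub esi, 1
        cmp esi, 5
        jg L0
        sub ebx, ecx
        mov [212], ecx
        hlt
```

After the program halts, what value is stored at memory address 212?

-3

after mov ecx, 6: ecx=6
after mov ebx, 3: ebx=3
after mov esi, 10: esi=10
after mov eax, 200: eax=200
after and ebx, esi: ebx=3&10=2
after mov ecx, [eax]: ecx=M[200]=19
after sub ebx, ecx: ebx=2-19=-17
after xor ebx, esi: ebx=(-17)^10=-27
after add eax, 4: eax=200+4=204
after sub esi, 1: esi=10-1=9
cmp esi, 5  (cmp 9,5)
jg L0: taken
after and ebx, esi: ebx=(-27)&9=1
after mov ecx, [eax]: ecx=M[204]=9
after sub ebx, ecx: ebx=1-9=-8
after xor ebx, esi: ebx=(-8)^9=-15
after add eax, 4: eax=204+4=208
after sub esi, 1: esi=9-1=8
cmp esi, 5  (cmp 8,5)
jg L0: taken
after and ebx, esi: ebx=(-15)&8=0
after mov ecx, [eax]: ecx=M[208]=8
after sub ebx, ecx: ebx=0-8=-8
after xor ebx, esi: ebx=(-8)^8=-16
after add eax, 4: eax=208+4=212
after sub esi, 1: esi=8-1=7
cmp esi, 5  (cmp 7,5)
jg L0: taken
after and ebx, esi: ebx=(-16)&7=0
after mov ecx, [eax]: ecx=M[212]=15
after sub ebx, ecx: ebx=0-15=-15
after xor ebx, esi: ebx=(-15)^7=-10
after add eax, 4: eax=212+4=216
after sub esi, 1: esi=7-1=6
cmp esi, 5  (cmp 6,5)
jg L0: taken
after and ebx, esi: ebx=(-10)&6=6
after mov ecx, [eax]: ecx=M[216]=-3
after sub ebx, ecx: ebx=6-(-3)=9
after xor ebx, esi: ebx=9^6=15
after add eax, 4: eax=216+4=220
after sub esi, 1: esi=6-1=5
cmp esi, 5  (cmp 5,5)
jg L0: not taken
after sub ebx, ecx: ebx=15-(-3)=18
mov [212], ecx → M[212]=-3
halt.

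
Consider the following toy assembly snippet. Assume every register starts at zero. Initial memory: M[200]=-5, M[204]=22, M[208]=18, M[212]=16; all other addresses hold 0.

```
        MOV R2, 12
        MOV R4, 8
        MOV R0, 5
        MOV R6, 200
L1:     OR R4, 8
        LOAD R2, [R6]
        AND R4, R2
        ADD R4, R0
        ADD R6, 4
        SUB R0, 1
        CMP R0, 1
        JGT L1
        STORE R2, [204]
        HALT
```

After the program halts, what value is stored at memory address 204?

MOV R2, 12 → R2=12
MOV R4, 8 → R4=8
MOV R0, 5 → R0=5
MOV R6, 200 → R6=200
OR R4, 8 → R4=8|8=8
LOAD R2, [R6] → R2=M[200]=-5
AND R4, R2 → R4=8&(-5)=8
ADD R4, R0 → R4=8+5=13
ADD R6, 4 → R6=200+4=204
SUB R0, 1 → R0=5-1=4
CMP R0, 1  (cmp 4,1)
JGT L1: taken
OR R4, 8 → R4=13|8=13
LOAD R2, [R6] → R2=M[204]=22
AND R4, R2 → R4=13&22=4
ADD R4, R0 → R4=4+4=8
ADD R6, 4 → R6=204+4=208
SUB R0, 1 → R0=4-1=3
CMP R0, 1  (cmp 3,1)
JGT L1: taken
OR R4, 8 → R4=8|8=8
LOAD R2, [R6] → R2=M[208]=18
AND R4, R2 → R4=8&18=0
ADD R4, R0 → R4=0+3=3
ADD R6, 4 → R6=208+4=212
SUB R0, 1 → R0=3-1=2
CMP R0, 1  (cmp 2,1)
JGT L1: taken
OR R4, 8 → R4=3|8=11
LOAD R2, [R6] → R2=M[212]=16
AND R4, R2 → R4=11&16=0
ADD R4, R0 → R4=0+2=2
ADD R6, 4 → R6=212+4=216
SUB R0, 1 → R0=2-1=1
CMP R0, 1  (cmp 1,1)
JGT L1: not taken
STORE R2, [204] → M[204]=16
halt.

16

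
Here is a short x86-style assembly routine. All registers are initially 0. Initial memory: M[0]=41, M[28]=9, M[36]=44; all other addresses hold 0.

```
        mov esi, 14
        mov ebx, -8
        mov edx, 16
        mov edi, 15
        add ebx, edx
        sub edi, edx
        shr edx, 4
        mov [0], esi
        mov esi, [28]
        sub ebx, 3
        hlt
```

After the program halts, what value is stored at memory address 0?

14

esi=14
ebx=-8
edx=16
edi=15
ebx=(-8)+16=8
edi=15-16=-1
edx=16>>4=1
mov [0], esi → M[0]=14
esi=M[28]=9
ebx=8-3=5
halt.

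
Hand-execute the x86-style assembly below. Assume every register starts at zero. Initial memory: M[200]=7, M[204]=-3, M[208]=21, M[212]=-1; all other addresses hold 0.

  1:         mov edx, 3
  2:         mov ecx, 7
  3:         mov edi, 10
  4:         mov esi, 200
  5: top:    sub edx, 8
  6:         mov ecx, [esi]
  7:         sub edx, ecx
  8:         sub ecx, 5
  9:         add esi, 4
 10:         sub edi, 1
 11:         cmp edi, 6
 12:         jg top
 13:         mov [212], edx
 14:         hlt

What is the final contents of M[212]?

after mov edx, 3: edx=3
after mov ecx, 7: ecx=7
after mov edi, 10: edi=10
after mov esi, 200: esi=200
after sub edx, 8: edx=3-8=-5
after mov ecx, [esi]: ecx=M[200]=7
after sub edx, ecx: edx=(-5)-7=-12
after sub ecx, 5: ecx=7-5=2
after add esi, 4: esi=200+4=204
after sub edi, 1: edi=10-1=9
cmp edi, 6  (cmp 9,6)
jg top: taken
after sub edx, 8: edx=(-12)-8=-20
after mov ecx, [esi]: ecx=M[204]=-3
after sub edx, ecx: edx=(-20)-(-3)=-17
after sub ecx, 5: ecx=(-3)-5=-8
after add esi, 4: esi=204+4=208
after sub edi, 1: edi=9-1=8
cmp edi, 6  (cmp 8,6)
jg top: taken
after sub edx, 8: edx=(-17)-8=-25
after mov ecx, [esi]: ecx=M[208]=21
after sub edx, ecx: edx=(-25)-21=-46
after sub ecx, 5: ecx=21-5=16
after add esi, 4: esi=208+4=212
after sub edi, 1: edi=8-1=7
cmp edi, 6  (cmp 7,6)
jg top: taken
after sub edx, 8: edx=(-46)-8=-54
after mov ecx, [esi]: ecx=M[212]=-1
after sub edx, ecx: edx=(-54)-(-1)=-53
after sub ecx, 5: ecx=(-1)-5=-6
after add esi, 4: esi=212+4=216
after sub edi, 1: edi=7-1=6
cmp edi, 6  (cmp 6,6)
jg top: not taken
mov [212], edx → M[212]=-53
halt.

-53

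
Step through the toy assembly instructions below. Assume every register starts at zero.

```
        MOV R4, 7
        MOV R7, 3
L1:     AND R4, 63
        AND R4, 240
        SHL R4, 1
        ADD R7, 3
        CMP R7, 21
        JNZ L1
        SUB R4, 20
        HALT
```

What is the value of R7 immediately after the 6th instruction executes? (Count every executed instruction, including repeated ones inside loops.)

6

MOV R4, 7 → R4=7
MOV R7, 3 → R7=3
AND R4, 63 → R4=7&63=7
AND R4, 240 → R4=7&240=0
SHL R4, 1 → R4=0<<1=0
ADD R7, 3 → R7=3+3=6
After step 6: R7 = 6.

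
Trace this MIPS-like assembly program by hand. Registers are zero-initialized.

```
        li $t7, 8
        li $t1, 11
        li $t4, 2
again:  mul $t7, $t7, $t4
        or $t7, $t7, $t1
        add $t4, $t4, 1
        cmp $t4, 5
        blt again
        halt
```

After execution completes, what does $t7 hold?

367

after li $t7, 8: $t7=8
after li $t1, 11: $t1=11
after li $t4, 2: $t4=2
after mul $t7, $t7, $t4: $t7=8*2=16
after or $t7, $t7, $t1: $t7=16|11=27
after add $t4, $t4, 1: $t4=2+1=3
cmp $t4, 5  (cmp 3,5)
blt again: taken
after mul $t7, $t7, $t4: $t7=27*3=81
after or $t7, $t7, $t1: $t7=81|11=91
after add $t4, $t4, 1: $t4=3+1=4
cmp $t4, 5  (cmp 4,5)
blt again: taken
after mul $t7, $t7, $t4: $t7=91*4=364
after or $t7, $t7, $t1: $t7=364|11=367
after add $t4, $t4, 1: $t4=4+1=5
cmp $t4, 5  (cmp 5,5)
blt again: not taken
halt.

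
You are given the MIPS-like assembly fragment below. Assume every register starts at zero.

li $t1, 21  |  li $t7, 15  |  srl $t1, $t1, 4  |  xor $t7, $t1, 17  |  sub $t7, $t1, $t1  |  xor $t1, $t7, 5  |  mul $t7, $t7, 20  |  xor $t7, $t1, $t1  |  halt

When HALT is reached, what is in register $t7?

after li $t1, 21: $t1=21
after li $t7, 15: $t7=15
after srl $t1, $t1, 4: $t1=21>>4=1
after xor $t7, $t1, 17: $t7=1^17=16
after sub $t7, $t1, $t1: $t7=1-1=0
after xor $t1, $t7, 5: $t1=0^5=5
after mul $t7, $t7, 20: $t7=0*20=0
after xor $t7, $t1, $t1: $t7=5^5=0
halt.

0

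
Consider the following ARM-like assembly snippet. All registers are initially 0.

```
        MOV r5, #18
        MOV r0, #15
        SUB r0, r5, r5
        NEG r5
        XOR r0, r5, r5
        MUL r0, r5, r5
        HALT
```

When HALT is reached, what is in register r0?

MOV r5, #18 → r5=18
MOV r0, #15 → r0=15
SUB r0, r5, r5 → r0=18-18=0
NEG r5 → r5=-(18)=-18
XOR r0, r5, r5 → r0=(-18)^(-18)=0
MUL r0, r5, r5 → r0=(-18)*(-18)=324
halt.

324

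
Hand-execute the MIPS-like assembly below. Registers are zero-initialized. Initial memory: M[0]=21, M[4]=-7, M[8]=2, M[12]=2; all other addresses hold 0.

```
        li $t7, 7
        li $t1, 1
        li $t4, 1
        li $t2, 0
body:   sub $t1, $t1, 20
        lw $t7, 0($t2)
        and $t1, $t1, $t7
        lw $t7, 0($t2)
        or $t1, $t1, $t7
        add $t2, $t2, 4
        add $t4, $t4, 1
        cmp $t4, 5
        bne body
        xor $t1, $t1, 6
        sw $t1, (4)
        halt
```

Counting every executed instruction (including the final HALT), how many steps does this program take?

after li $t7, 7: $t7=7
after li $t1, 1: $t1=1
after li $t4, 1: $t4=1
after li $t2, 0: $t2=0
after sub $t1, $t1, 20: $t1=1-20=-19
after lw $t7, 0($t2): $t7=M[0]=21
after and $t1, $t1, $t7: $t1=(-19)&21=5
after lw $t7, 0($t2): $t7=M[0]=21
after or $t1, $t1, $t7: $t1=5|21=21
after add $t2, $t2, 4: $t2=0+4=4
after add $t4, $t4, 1: $t4=1+1=2
cmp $t4, 5  (cmp 2,5)
bne body: taken
after sub $t1, $t1, 20: $t1=21-20=1
after lw $t7, 0($t2): $t7=M[4]=-7
after and $t1, $t1, $t7: $t1=1&(-7)=1
after lw $t7, 0($t2): $t7=M[4]=-7
after or $t1, $t1, $t7: $t1=1|(-7)=-7
after add $t2, $t2, 4: $t2=4+4=8
after add $t4, $t4, 1: $t4=2+1=3
cmp $t4, 5  (cmp 3,5)
bne body: taken
after sub $t1, $t1, 20: $t1=(-7)-20=-27
after lw $t7, 0($t2): $t7=M[8]=2
after and $t1, $t1, $t7: $t1=(-27)&2=0
after lw $t7, 0($t2): $t7=M[8]=2
after or $t1, $t1, $t7: $t1=0|2=2
after add $t2, $t2, 4: $t2=8+4=12
after add $t4, $t4, 1: $t4=3+1=4
cmp $t4, 5  (cmp 4,5)
bne body: taken
after sub $t1, $t1, 20: $t1=2-20=-18
after lw $t7, 0($t2): $t7=M[12]=2
after and $t1, $t1, $t7: $t1=(-18)&2=2
after lw $t7, 0($t2): $t7=M[12]=2
after or $t1, $t1, $t7: $t1=2|2=2
after add $t2, $t2, 4: $t2=12+4=16
after add $t4, $t4, 1: $t4=4+1=5
cmp $t4, 5  (cmp 5,5)
bne body: not taken
after xor $t1, $t1, 6: $t1=2^6=4
sw $t1, (4) → M[4]=4
halt.
Total executed instructions: 43.

43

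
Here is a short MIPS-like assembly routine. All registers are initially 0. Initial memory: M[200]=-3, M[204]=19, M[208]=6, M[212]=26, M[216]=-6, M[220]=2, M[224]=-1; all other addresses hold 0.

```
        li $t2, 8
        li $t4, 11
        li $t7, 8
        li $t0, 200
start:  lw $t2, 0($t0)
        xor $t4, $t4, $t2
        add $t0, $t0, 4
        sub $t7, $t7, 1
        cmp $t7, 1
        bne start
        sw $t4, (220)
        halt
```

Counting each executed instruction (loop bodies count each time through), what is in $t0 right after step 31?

after li $t2, 8: $t2=8
after li $t4, 11: $t4=11
after li $t7, 8: $t7=8
after li $t0, 200: $t0=200
after lw $t2, 0($t0): $t2=M[200]=-3
after xor $t4, $t4, $t2: $t4=11^(-3)=-10
after add $t0, $t0, 4: $t0=200+4=204
after sub $t7, $t7, 1: $t7=8-1=7
cmp $t7, 1  (cmp 7,1)
bne start: taken
after lw $t2, 0($t0): $t2=M[204]=19
after xor $t4, $t4, $t2: $t4=(-10)^19=-27
after add $t0, $t0, 4: $t0=204+4=208
after sub $t7, $t7, 1: $t7=7-1=6
cmp $t7, 1  (cmp 6,1)
bne start: taken
after lw $t2, 0($t0): $t2=M[208]=6
after xor $t4, $t4, $t2: $t4=(-27)^6=-29
after add $t0, $t0, 4: $t0=208+4=212
after sub $t7, $t7, 1: $t7=6-1=5
cmp $t7, 1  (cmp 5,1)
bne start: taken
after lw $t2, 0($t0): $t2=M[212]=26
after xor $t4, $t4, $t2: $t4=(-29)^26=-7
after add $t0, $t0, 4: $t0=212+4=216
after sub $t7, $t7, 1: $t7=5-1=4
cmp $t7, 1  (cmp 4,1)
bne start: taken
after lw $t2, 0($t0): $t2=M[216]=-6
after xor $t4, $t4, $t2: $t4=(-7)^(-6)=3
after add $t0, $t0, 4: $t0=216+4=220
After step 31: $t0 = 220.

220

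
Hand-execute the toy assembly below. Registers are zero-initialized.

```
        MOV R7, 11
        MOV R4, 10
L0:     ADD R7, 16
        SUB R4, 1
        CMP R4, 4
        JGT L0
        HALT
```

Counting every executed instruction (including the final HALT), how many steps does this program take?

27

R7=11
R4=10
R7=11+16=27
R4=10-1=9
CMP R4, 4  (cmp 9,4)
JGT L0: taken
R7=27+16=43
R4=9-1=8
CMP R4, 4  (cmp 8,4)
JGT L0: taken
R7=43+16=59
R4=8-1=7
CMP R4, 4  (cmp 7,4)
JGT L0: taken
R7=59+16=75
R4=7-1=6
CMP R4, 4  (cmp 6,4)
JGT L0: taken
R7=75+16=91
R4=6-1=5
CMP R4, 4  (cmp 5,4)
JGT L0: taken
R7=91+16=107
R4=5-1=4
CMP R4, 4  (cmp 4,4)
JGT L0: not taken
halt.
Total executed instructions: 27.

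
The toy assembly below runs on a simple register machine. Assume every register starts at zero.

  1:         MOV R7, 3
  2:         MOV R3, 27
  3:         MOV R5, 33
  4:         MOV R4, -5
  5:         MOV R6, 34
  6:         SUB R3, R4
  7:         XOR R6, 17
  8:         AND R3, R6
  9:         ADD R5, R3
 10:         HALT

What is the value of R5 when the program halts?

65

MOV R7, 3 → R7=3
MOV R3, 27 → R3=27
MOV R5, 33 → R5=33
MOV R4, -5 → R4=-5
MOV R6, 34 → R6=34
SUB R3, R4 → R3=27-(-5)=32
XOR R6, 17 → R6=34^17=51
AND R3, R6 → R3=32&51=32
ADD R5, R3 → R5=33+32=65
halt.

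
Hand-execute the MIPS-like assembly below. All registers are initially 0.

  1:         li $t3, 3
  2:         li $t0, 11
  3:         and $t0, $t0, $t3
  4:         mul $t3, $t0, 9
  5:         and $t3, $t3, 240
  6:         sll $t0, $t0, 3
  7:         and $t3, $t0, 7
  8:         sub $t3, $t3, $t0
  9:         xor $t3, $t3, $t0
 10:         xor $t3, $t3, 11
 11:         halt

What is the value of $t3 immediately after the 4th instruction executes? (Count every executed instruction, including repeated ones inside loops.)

27

$t3=3
$t0=11
$t0=11&3=3
$t3=3*9=27
After step 4: $t3 = 27.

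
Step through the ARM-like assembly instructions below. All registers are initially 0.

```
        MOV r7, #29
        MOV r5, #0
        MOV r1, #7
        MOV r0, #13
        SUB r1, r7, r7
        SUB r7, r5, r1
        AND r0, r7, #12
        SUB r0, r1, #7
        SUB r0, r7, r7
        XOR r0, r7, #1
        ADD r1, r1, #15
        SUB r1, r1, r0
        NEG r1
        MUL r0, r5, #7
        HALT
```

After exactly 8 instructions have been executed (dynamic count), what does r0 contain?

-7

MOV r7, #29 → r7=29
MOV r5, #0 → r5=0
MOV r1, #7 → r1=7
MOV r0, #13 → r0=13
SUB r1, r7, r7 → r1=29-29=0
SUB r7, r5, r1 → r7=0-0=0
AND r0, r7, #12 → r0=0&12=0
SUB r0, r1, #7 → r0=0-7=-7
After step 8: r0 = -7.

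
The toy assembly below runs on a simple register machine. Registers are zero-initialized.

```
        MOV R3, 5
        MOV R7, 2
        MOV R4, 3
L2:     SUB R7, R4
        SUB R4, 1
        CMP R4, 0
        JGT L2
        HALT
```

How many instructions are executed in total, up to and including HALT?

16

after MOV R3, 5: R3=5
after MOV R7, 2: R7=2
after MOV R4, 3: R4=3
after SUB R7, R4: R7=2-3=-1
after SUB R4, 1: R4=3-1=2
CMP R4, 0  (cmp 2,0)
JGT L2: taken
after SUB R7, R4: R7=(-1)-2=-3
after SUB R4, 1: R4=2-1=1
CMP R4, 0  (cmp 1,0)
JGT L2: taken
after SUB R7, R4: R7=(-3)-1=-4
after SUB R4, 1: R4=1-1=0
CMP R4, 0  (cmp 0,0)
JGT L2: not taken
halt.
Total executed instructions: 16.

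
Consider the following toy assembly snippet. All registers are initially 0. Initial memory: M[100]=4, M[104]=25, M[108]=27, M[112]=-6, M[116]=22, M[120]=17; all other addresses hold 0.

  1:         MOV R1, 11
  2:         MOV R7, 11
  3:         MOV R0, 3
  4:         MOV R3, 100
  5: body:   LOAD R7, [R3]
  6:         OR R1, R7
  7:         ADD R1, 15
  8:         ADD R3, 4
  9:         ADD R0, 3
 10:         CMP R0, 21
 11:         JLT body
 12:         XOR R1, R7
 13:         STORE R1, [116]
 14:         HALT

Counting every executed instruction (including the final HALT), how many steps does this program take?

MOV R1, 11 → R1=11
MOV R7, 11 → R7=11
MOV R0, 3 → R0=3
MOV R3, 100 → R3=100
LOAD R7, [R3] → R7=M[100]=4
OR R1, R7 → R1=11|4=15
ADD R1, 15 → R1=15+15=30
ADD R3, 4 → R3=100+4=104
ADD R0, 3 → R0=3+3=6
CMP R0, 21  (cmp 6,21)
JLT body: taken
LOAD R7, [R3] → R7=M[104]=25
OR R1, R7 → R1=30|25=31
ADD R1, 15 → R1=31+15=46
ADD R3, 4 → R3=104+4=108
ADD R0, 3 → R0=6+3=9
CMP R0, 21  (cmp 9,21)
JLT body: taken
LOAD R7, [R3] → R7=M[108]=27
OR R1, R7 → R1=46|27=63
ADD R1, 15 → R1=63+15=78
ADD R3, 4 → R3=108+4=112
ADD R0, 3 → R0=9+3=12
CMP R0, 21  (cmp 12,21)
JLT body: taken
LOAD R7, [R3] → R7=M[112]=-6
OR R1, R7 → R1=78|(-6)=-2
ADD R1, 15 → R1=(-2)+15=13
ADD R3, 4 → R3=112+4=116
ADD R0, 3 → R0=12+3=15
CMP R0, 21  (cmp 15,21)
JLT body: taken
LOAD R7, [R3] → R7=M[116]=22
OR R1, R7 → R1=13|22=31
ADD R1, 15 → R1=31+15=46
ADD R3, 4 → R3=116+4=120
ADD R0, 3 → R0=15+3=18
CMP R0, 21  (cmp 18,21)
JLT body: taken
LOAD R7, [R3] → R7=M[120]=17
OR R1, R7 → R1=46|17=63
ADD R1, 15 → R1=63+15=78
ADD R3, 4 → R3=120+4=124
ADD R0, 3 → R0=18+3=21
CMP R0, 21  (cmp 21,21)
JLT body: not taken
XOR R1, R7 → R1=78^17=95
STORE R1, [116] → M[116]=95
halt.
Total executed instructions: 49.

49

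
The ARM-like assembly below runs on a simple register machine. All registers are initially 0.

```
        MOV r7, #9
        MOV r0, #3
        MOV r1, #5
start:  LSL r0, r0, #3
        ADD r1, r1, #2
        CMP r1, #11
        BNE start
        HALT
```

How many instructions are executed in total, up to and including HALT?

MOV r7, #9 → r7=9
MOV r0, #3 → r0=3
MOV r1, #5 → r1=5
LSL r0, r0, #3 → r0=3<<3=24
ADD r1, r1, #2 → r1=5+2=7
CMP r1, #11  (cmp 7,11)
BNE start: taken
LSL r0, r0, #3 → r0=24<<3=192
ADD r1, r1, #2 → r1=7+2=9
CMP r1, #11  (cmp 9,11)
BNE start: taken
LSL r0, r0, #3 → r0=192<<3=1536
ADD r1, r1, #2 → r1=9+2=11
CMP r1, #11  (cmp 11,11)
BNE start: not taken
halt.
Total executed instructions: 16.

16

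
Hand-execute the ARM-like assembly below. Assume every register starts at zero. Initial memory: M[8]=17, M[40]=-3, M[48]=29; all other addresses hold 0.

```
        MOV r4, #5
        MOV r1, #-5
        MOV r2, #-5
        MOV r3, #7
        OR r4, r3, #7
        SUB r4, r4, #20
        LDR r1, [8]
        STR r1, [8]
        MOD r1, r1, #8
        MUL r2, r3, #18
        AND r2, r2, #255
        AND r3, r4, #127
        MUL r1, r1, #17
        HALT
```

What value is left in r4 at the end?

-13

after MOV r4, #5: r4=5
after MOV r1, #-5: r1=-5
after MOV r2, #-5: r2=-5
after MOV r3, #7: r3=7
after OR r4, r3, #7: r4=7|7=7
after SUB r4, r4, #20: r4=7-20=-13
after LDR r1, [8]: r1=M[8]=17
STR r1, [8] → M[8]=17
after MOD r1, r1, #8: r1=17%8=1
after MUL r2, r3, #18: r2=7*18=126
after AND r2, r2, #255: r2=126&255=126
after AND r3, r4, #127: r3=(-13)&127=115
after MUL r1, r1, #17: r1=1*17=17
halt.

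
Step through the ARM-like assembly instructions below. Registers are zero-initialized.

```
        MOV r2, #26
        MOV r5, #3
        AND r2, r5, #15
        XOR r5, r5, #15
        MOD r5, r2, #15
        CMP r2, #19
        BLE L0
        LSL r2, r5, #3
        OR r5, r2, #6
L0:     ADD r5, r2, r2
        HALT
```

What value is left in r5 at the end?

r2=26
r5=3
r2=3&15=3
r5=3^15=12
r5=3%15=3
CMP r2, #19  (cmp 3,19)
BLE L0: taken
r5=3+3=6
halt.

6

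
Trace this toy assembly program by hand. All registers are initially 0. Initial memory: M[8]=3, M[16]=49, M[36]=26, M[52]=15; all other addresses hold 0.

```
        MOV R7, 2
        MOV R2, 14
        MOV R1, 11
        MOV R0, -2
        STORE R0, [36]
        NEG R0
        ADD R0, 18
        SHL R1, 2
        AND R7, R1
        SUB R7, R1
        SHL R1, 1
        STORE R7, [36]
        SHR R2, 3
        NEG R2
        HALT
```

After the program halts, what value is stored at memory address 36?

after MOV R7, 2: R7=2
after MOV R2, 14: R2=14
after MOV R1, 11: R1=11
after MOV R0, -2: R0=-2
STORE R0, [36] → M[36]=-2
after NEG R0: R0=-(-2)=2
after ADD R0, 18: R0=2+18=20
after SHL R1, 2: R1=11<<2=44
after AND R7, R1: R7=2&44=0
after SUB R7, R1: R7=0-44=-44
after SHL R1, 1: R1=44<<1=88
STORE R7, [36] → M[36]=-44
after SHR R2, 3: R2=14>>3=1
after NEG R2: R2=-(1)=-1
halt.

-44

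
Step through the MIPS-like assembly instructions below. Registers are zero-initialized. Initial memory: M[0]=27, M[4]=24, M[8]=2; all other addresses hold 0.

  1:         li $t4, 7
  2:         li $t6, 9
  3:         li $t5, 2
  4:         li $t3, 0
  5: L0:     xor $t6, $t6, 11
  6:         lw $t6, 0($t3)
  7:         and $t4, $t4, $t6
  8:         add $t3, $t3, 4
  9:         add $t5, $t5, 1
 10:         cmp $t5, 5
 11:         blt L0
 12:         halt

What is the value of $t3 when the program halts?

12

after li $t4, 7: $t4=7
after li $t6, 9: $t6=9
after li $t5, 2: $t5=2
after li $t3, 0: $t3=0
after xor $t6, $t6, 11: $t6=9^11=2
after lw $t6, 0($t3): $t6=M[0]=27
after and $t4, $t4, $t6: $t4=7&27=3
after add $t3, $t3, 4: $t3=0+4=4
after add $t5, $t5, 1: $t5=2+1=3
cmp $t5, 5  (cmp 3,5)
blt L0: taken
after xor $t6, $t6, 11: $t6=27^11=16
after lw $t6, 0($t3): $t6=M[4]=24
after and $t4, $t4, $t6: $t4=3&24=0
after add $t3, $t3, 4: $t3=4+4=8
after add $t5, $t5, 1: $t5=3+1=4
cmp $t5, 5  (cmp 4,5)
blt L0: taken
after xor $t6, $t6, 11: $t6=24^11=19
after lw $t6, 0($t3): $t6=M[8]=2
after and $t4, $t4, $t6: $t4=0&2=0
after add $t3, $t3, 4: $t3=8+4=12
after add $t5, $t5, 1: $t5=4+1=5
cmp $t5, 5  (cmp 5,5)
blt L0: not taken
halt.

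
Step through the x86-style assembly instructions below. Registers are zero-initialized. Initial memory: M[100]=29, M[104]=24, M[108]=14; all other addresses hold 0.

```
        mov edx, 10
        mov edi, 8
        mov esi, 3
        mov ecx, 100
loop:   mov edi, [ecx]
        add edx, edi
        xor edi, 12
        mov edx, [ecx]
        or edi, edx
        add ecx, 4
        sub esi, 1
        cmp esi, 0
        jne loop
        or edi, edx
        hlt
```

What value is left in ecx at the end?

112

mov edx, 10 → edx=10
mov edi, 8 → edi=8
mov esi, 3 → esi=3
mov ecx, 100 → ecx=100
mov edi, [ecx] → edi=M[100]=29
add edx, edi → edx=10+29=39
xor edi, 12 → edi=29^12=17
mov edx, [ecx] → edx=M[100]=29
or edi, edx → edi=17|29=29
add ecx, 4 → ecx=100+4=104
sub esi, 1 → esi=3-1=2
cmp esi, 0  (cmp 2,0)
jne loop: taken
mov edi, [ecx] → edi=M[104]=24
add edx, edi → edx=29+24=53
xor edi, 12 → edi=24^12=20
mov edx, [ecx] → edx=M[104]=24
or edi, edx → edi=20|24=28
add ecx, 4 → ecx=104+4=108
sub esi, 1 → esi=2-1=1
cmp esi, 0  (cmp 1,0)
jne loop: taken
mov edi, [ecx] → edi=M[108]=14
add edx, edi → edx=24+14=38
xor edi, 12 → edi=14^12=2
mov edx, [ecx] → edx=M[108]=14
or edi, edx → edi=2|14=14
add ecx, 4 → ecx=108+4=112
sub esi, 1 → esi=1-1=0
cmp esi, 0  (cmp 0,0)
jne loop: not taken
or edi, edx → edi=14|14=14
halt.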